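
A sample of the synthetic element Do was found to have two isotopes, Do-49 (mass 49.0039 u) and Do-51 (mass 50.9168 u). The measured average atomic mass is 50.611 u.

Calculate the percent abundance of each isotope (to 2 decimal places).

Writing the weighted mean with unknown fraction x of Do-49:
49.0039·x + 50.9168·(1 − x) = 50.611
(49.0039 − 50.9168)·x = 50.611 − 50.9168
x = -0.3058 / -1.9129 = 0.15986 → 15.99% Do-49, 84.01% Do-51.

Do-49: 15.99%, Do-51: 84.01%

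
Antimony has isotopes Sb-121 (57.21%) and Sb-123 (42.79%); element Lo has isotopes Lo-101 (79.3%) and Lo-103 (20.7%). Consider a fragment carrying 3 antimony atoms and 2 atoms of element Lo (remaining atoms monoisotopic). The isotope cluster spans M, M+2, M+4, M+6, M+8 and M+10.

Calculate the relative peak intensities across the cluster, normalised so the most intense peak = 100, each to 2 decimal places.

Antimony pattern (n=3): 0.18724742 : 0.42015297 : 0.3142518 : 0.07834781
Element Lo pattern (n=2): 0.628849 : 0.328302 : 0.042849
Convolve the two distributions (both contribute in 2-u steps):
  M: 0.18724742×0.628849 = 0.117750
  M+2: 0.18724742×0.328302 + 0.42015297×0.628849 = 0.325686
  M+4: 0.18724742×0.042849 + 0.42015297×0.328302 + 0.3142518×0.628849 = 0.343577
  M+6: 0.42015297×0.042849 + 0.3142518×0.328302 + 0.07834781×0.628849 = 0.170442
  M+8: 0.3142518×0.042849 + 0.07834781×0.328302 = 0.039187
  M+10: 0.07834781×0.042849 = 0.003357
Scale to base peak (0.343577) = 100: 34.27 : 94.79 : 100.00 : 49.61 : 11.41 : 0.98

34.27 : 94.79 : 100.00 : 49.61 : 11.41 : 0.98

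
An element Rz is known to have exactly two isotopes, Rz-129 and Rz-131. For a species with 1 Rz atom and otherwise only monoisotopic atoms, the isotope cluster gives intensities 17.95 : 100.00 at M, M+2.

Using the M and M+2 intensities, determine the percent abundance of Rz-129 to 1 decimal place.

Let p = fractional abundance of Rz-129. I(M+2)/I(M) = [C(1,1)·p^0·(1−p)] / p^1 = 1·(1−p)/p = 100.00/17.95 = 5.5710
(1−p)/p = 5.5710/1 = 5.5710  ⇒  p = 1/(1 + 5.5710) = 0.1522
Rz-129: 15.2%, Rz-131: 84.8%.

15.2%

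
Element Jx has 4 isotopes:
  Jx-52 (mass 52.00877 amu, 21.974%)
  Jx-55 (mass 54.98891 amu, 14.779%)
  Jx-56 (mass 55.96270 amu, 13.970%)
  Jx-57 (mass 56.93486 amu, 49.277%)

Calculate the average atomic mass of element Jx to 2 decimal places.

55.43 amu

The abundance-weighted mean is 0.21974 × 52.00877 + 0.14779 × 54.98891 + 0.13970 × 55.96270 + 0.49277 × 56.93486
= 11.428407 + 8.126811 + 7.817989 + 28.055791 = 55.428998 amu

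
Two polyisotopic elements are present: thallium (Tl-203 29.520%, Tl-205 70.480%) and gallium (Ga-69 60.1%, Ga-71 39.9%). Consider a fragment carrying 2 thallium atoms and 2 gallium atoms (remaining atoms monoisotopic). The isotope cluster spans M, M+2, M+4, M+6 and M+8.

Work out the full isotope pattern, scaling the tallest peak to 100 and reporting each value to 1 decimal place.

Thallium pattern (n=2): 0.08714304 : 0.41611392 : 0.49674304
Gallium pattern (n=2): 0.361201 : 0.479598 : 0.159201
Convolve the two distributions (both contribute in 2-u steps):
  M: 0.08714304×0.361201 = 0.031476
  M+2: 0.08714304×0.479598 + 0.41611392×0.361201 = 0.192094
  M+4: 0.08714304×0.159201 + 0.41611392×0.479598 + 0.49674304×0.361201 = 0.392865
  M+6: 0.41611392×0.159201 + 0.49674304×0.479598 = 0.304483
  M+8: 0.49674304×0.159201 = 0.079082
Scale to base peak (0.392865) = 100: 8.0 : 48.9 : 100.0 : 77.5 : 20.1

8.0 : 48.9 : 100.0 : 77.5 : 20.1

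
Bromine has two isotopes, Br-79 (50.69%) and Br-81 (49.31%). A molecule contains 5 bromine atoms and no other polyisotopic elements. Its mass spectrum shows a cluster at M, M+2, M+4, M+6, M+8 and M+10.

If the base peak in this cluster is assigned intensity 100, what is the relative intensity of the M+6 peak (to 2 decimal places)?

97.28

Term probabilities: M 0.0335, M+2 0.1628, M+4 0.3167, M+6 0.3081, M+8 0.1498, M+10 0.0292. Base peak = M+4.
P(M+4) = C(5,2) × 0.5069^3 × 0.4931^2 = 10 × 0.13024674 × 0.24314761 = 0.316692 (base)
P(M+6) = C(5,3) × 0.5069^2 × 0.4931^3 = 10 × 0.25694761 × 0.11989609 = 0.308070
Relative intensity = 0.308070 / 0.316692 × 100 = 97.28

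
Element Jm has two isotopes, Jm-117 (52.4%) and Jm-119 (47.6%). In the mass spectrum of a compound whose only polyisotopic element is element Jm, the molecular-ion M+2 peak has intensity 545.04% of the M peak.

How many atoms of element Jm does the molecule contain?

6

For n independent Jm atoms, I(M+2)/I(M) = n · (abundance Jm-119) / (abundance Jm-117) = n · 0.476/0.524.
n = 5.4504 × 0.524/0.476 = 6.00 ≈ 6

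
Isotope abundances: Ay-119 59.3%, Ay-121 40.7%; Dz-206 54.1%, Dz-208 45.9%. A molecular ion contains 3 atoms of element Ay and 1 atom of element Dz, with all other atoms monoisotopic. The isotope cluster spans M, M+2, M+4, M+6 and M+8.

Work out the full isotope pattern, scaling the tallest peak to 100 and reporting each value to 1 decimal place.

Element Ay pattern (n=3): 0.20852786 : 0.42936343 : 0.29468957 : 0.06741914
Element Dz pattern (n=1): 0.5410 : 0.4590
Convolve the two distributions (both contribute in 2-u steps):
  M: 0.20852786×0.5410 = 0.112814
  M+2: 0.20852786×0.4590 + 0.42936343×0.5410 = 0.328000
  M+4: 0.42936343×0.4590 + 0.29468957×0.5410 = 0.356505
  M+6: 0.29468957×0.4590 + 0.06741914×0.5410 = 0.171736
  M+8: 0.06741914×0.4590 = 0.030945
Scale to base peak (0.356505) = 100: 31.6 : 92.0 : 100.0 : 48.2 : 8.7

31.6 : 92.0 : 100.0 : 48.2 : 8.7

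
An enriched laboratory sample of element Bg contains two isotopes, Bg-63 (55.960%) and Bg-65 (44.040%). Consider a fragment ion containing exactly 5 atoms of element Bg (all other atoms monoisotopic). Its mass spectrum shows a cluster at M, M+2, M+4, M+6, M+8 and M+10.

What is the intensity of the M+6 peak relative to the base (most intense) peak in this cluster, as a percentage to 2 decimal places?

Binomial terms of (0.55960 + 0.44040)^5: M 0.0549, M+2 0.2159, M+4 0.3399, M+6 0.2675, M+8 0.1053, M+10 0.0166 → M+4 is the base peak.
P(M+4) = C(5,2) × 0.55960^3 × 0.44040^2 = 10 × 0.17523995 × 0.19395216 = 0.339882 (base)
P(M+6) = C(5,3) × 0.55960^2 × 0.44040^3 = 10 × 0.31315216 × 0.08541653 = 0.267484
Relative intensity = 0.267484 / 0.339882 × 100 = 78.70

78.70%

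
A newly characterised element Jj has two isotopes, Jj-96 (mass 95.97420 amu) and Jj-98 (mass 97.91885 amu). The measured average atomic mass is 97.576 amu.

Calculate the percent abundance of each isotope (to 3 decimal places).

Jj-96: 17.630%, Jj-98: 82.370%

With x = fraction of Jj-96 (so Jj-98 is 1 − x):
95.97420·x + 97.91885·(1 − x) = 97.576
(95.97420 − 97.91885)·x = 97.576 − 97.91885
x = -0.34285 / -1.94465 = 0.17630 → 17.630% Jj-96, 82.370% Jj-98.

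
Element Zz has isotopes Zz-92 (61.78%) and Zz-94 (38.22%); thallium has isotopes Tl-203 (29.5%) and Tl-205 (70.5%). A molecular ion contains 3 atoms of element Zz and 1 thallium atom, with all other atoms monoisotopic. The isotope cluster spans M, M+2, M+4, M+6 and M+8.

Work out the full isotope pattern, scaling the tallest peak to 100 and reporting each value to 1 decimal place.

Element Zz pattern (n=3): 0.23579995 : 0.43763066 : 0.27073882 : 0.05583057
Thallium pattern (n=1): 0.2950 : 0.7050
Convolve the two distributions (both contribute in 2-u steps):
  M: 0.23579995×0.2950 = 0.069561
  M+2: 0.23579995×0.7050 + 0.43763066×0.2950 = 0.295340
  M+4: 0.43763066×0.7050 + 0.27073882×0.2950 = 0.388398
  M+6: 0.27073882×0.7050 + 0.05583057×0.2950 = 0.207341
  M+8: 0.05583057×0.7050 = 0.039361
Scale to base peak (0.388398) = 100: 17.9 : 76.0 : 100.0 : 53.4 : 10.1

17.9 : 76.0 : 100.0 : 53.4 : 10.1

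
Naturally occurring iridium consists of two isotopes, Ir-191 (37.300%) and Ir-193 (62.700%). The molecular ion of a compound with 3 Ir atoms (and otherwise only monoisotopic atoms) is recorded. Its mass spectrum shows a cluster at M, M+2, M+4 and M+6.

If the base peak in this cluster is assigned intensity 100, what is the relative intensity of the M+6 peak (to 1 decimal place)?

Binomial terms of (0.37300 + 0.62700)^3: M 0.0519, M+2 0.2617, M+4 0.4399, M+6 0.2465 → M+4 is the base peak.
P(M+4) = C(3,2) × 0.37300^1 × 0.62700^2 = 3 × 0.3730 × 0.393129 = 0.439911 (base)
P(M+6) = C(3,3) × 0.37300^0 × 0.62700^3 = 1 × 1.0000 × 0.24649188 = 0.246492
Relative intensity = 0.246492 / 0.439911 × 100 = 56.0

56.0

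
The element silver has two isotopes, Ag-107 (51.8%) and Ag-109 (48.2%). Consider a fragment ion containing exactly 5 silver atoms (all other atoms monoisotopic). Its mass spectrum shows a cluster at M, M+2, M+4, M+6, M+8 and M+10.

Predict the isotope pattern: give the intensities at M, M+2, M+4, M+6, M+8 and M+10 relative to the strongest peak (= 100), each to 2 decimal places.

Expanding (0.518 + 0.482)^5:
P(M) = 0.518^5 = 0.037295
P(M+2) = 5 × 0.518^4 × 0.482^1 = 0.173515
P(M+4) = 10 × 0.518^3 × 0.482^2 = 0.322911
P(M+6) = 10 × 0.518^2 × 0.482^3 = 0.300470
P(M+8) = 5 × 0.518^1 × 0.482^4 = 0.139794
P(M+10) = 0.482^5 = 0.026016
The M+4 peak is largest (0.322911); scaling to 100 gives 11.55 : 53.73 : 100.00 : 93.05 : 43.29 : 8.06.

11.55 : 53.73 : 100.00 : 93.05 : 43.29 : 8.06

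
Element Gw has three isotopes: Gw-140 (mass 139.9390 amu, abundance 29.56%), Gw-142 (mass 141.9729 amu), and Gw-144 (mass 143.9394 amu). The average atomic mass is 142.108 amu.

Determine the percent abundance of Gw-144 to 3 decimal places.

37.443%

The remaining 70.44% is split between Gw-142 (fraction x) and Gw-144 (fraction 0.7044 − x).
Substituting: 141.9729x + 143.9394(0.7044 − x) = 100.7420316
(141.9729 − 143.9394)x = -0.64888176  ⇒  x = 0.32997, y = 0.37443
Gw-142: 32.997%, Gw-144: 37.443%.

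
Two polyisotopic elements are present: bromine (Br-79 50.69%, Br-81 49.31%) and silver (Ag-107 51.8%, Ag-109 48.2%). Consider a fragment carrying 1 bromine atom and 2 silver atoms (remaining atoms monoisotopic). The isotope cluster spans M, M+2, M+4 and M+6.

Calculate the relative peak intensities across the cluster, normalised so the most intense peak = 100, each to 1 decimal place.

35.3 : 100.0 : 94.4 : 29.7

Bromine pattern (n=1): 0.5069 : 0.4931
Silver pattern (n=2): 0.268324 : 0.499352 : 0.232324
Convolve the two distributions (both contribute in 2-u steps):
  M: 0.5069×0.268324 = 0.136013
  M+2: 0.5069×0.499352 + 0.4931×0.268324 = 0.385432
  M+4: 0.5069×0.232324 + 0.4931×0.499352 = 0.363996
  M+6: 0.4931×0.232324 = 0.114559
Scale to base peak (0.385432) = 100: 35.3 : 100.0 : 94.4 : 29.7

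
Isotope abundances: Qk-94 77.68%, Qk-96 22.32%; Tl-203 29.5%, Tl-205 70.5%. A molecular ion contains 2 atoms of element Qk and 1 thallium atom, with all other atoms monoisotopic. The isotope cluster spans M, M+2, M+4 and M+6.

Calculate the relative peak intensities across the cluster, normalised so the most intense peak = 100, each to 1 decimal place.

33.7 : 100.0 : 49.1 : 6.7

Element Qk pattern (n=2): 0.60341824 : 0.34676352 : 0.04981824
Thallium pattern (n=1): 0.2950 : 0.7050
Convolve the two distributions (both contribute in 2-u steps):
  M: 0.60341824×0.2950 = 0.178008
  M+2: 0.60341824×0.7050 + 0.34676352×0.2950 = 0.527705
  M+4: 0.34676352×0.7050 + 0.04981824×0.2950 = 0.259165
  M+6: 0.04981824×0.7050 = 0.035122
Scale to base peak (0.527705) = 100: 33.7 : 100.0 : 49.1 : 6.7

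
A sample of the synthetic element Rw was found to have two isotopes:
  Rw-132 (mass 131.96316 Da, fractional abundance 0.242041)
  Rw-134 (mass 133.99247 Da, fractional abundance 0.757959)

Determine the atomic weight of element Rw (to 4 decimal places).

133.5013 Da

Weight each isotope mass by its fractional abundance: 0.242041 × 131.96316 + 0.757959 × 133.99247
= 31.940495 + 101.560799 = 133.501294 Da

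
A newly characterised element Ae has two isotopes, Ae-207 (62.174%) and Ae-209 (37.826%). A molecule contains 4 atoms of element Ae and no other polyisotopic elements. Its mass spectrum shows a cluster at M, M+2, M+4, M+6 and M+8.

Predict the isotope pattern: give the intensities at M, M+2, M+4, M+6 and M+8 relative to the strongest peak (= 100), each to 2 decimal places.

41.09 : 100.00 : 91.26 : 37.01 : 5.63

Expanding (0.62174 + 0.37826)^4:
P(M) = 0.62174^4 = 0.149429
P(M+2) = 4 × 0.62174^3 × 0.37826^1 = 0.363644
P(M+4) = 6 × 0.62174^2 × 0.37826^2 = 0.331856
P(M+6) = 4 × 0.62174^1 × 0.37826^3 = 0.134598
P(M+8) = 0.37826^4 = 0.020472
The M+2 peak is largest (0.363644); scaling to 100 gives 41.09 : 100.00 : 91.26 : 37.01 : 5.63.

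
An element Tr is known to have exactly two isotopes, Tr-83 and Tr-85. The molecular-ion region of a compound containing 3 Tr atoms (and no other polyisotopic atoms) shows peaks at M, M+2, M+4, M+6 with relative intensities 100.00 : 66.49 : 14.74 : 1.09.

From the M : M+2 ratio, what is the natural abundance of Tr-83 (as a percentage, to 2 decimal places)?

Let p = fractional abundance of Tr-83. I(M+2)/I(M) = [C(3,1)·p^2·(1−p)] / p^3 = 3·(1−p)/p = 66.49/100.00 = 0.6649
(1−p)/p = 0.6649/3 = 0.2216  ⇒  p = 1/(1 + 0.2216) = 0.8186
Tr-83: 81.86%, Tr-85: 18.14%.

81.86%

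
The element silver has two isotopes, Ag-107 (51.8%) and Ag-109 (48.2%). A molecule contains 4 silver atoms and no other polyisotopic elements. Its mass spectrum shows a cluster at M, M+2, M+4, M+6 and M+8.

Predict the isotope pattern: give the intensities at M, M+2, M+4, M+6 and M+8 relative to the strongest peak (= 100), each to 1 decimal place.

Expanding (0.518 + 0.482)^4:
P(M) = 0.518^4 = 0.071998
P(M+2) = 4 × 0.518^3 × 0.482^1 = 0.267976
P(M+4) = 6 × 0.518^2 × 0.482^2 = 0.374029
P(M+6) = 4 × 0.518^1 × 0.482^3 = 0.232023
P(M+8) = 0.482^4 = 0.053974
The M+4 peak is largest (0.374029); scaling to 100 gives 19.2 : 71.6 : 100.0 : 62.0 : 14.4.

19.2 : 71.6 : 100.0 : 62.0 : 14.4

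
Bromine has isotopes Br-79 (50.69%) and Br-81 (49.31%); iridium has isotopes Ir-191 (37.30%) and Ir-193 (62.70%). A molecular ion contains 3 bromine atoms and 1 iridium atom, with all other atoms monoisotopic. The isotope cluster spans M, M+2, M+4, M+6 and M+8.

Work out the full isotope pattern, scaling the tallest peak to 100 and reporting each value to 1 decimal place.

Bromine pattern (n=3): 0.13024674 : 0.3801026 : 0.36975457 : 0.11989609
Iridium pattern (n=1): 0.3730 : 0.6270
Convolve the two distributions (both contribute in 2-u steps):
  M: 0.13024674×0.3730 = 0.048582
  M+2: 0.13024674×0.6270 + 0.3801026×0.3730 = 0.223443
  M+4: 0.3801026×0.6270 + 0.36975457×0.3730 = 0.376243
  M+6: 0.36975457×0.6270 + 0.11989609×0.3730 = 0.276557
  M+8: 0.11989609×0.6270 = 0.075175
Scale to base peak (0.376243) = 100: 12.9 : 59.4 : 100.0 : 73.5 : 20.0

12.9 : 59.4 : 100.0 : 73.5 : 20.0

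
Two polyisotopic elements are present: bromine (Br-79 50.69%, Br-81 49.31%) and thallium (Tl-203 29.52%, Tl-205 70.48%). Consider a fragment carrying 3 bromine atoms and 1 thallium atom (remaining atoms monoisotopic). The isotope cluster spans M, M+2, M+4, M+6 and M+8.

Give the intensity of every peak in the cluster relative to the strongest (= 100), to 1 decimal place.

Bromine pattern (n=3): 0.13024674 : 0.3801026 : 0.36975457 : 0.11989609
Thallium pattern (n=1): 0.2952 : 0.7048
Convolve the two distributions (both contribute in 2-u steps):
  M: 0.13024674×0.2952 = 0.038449
  M+2: 0.13024674×0.7048 + 0.3801026×0.2952 = 0.204004
  M+4: 0.3801026×0.7048 + 0.36975457×0.2952 = 0.377048
  M+6: 0.36975457×0.7048 + 0.11989609×0.2952 = 0.295996
  M+8: 0.11989609×0.7048 = 0.084503
Scale to base peak (0.377048) = 100: 10.2 : 54.1 : 100.0 : 78.5 : 22.4

10.2 : 54.1 : 100.0 : 78.5 : 22.4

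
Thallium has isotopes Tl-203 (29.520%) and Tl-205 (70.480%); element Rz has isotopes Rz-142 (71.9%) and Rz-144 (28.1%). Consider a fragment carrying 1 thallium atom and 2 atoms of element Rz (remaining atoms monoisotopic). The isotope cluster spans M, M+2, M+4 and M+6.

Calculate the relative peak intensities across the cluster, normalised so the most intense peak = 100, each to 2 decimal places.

Thallium pattern (n=1): 0.2952 : 0.7048
Element Rz pattern (n=2): 0.516961 : 0.404078 : 0.078961
Convolve the two distributions (both contribute in 2-u steps):
  M: 0.2952×0.516961 = 0.152607
  M+2: 0.2952×0.404078 + 0.7048×0.516961 = 0.483638
  M+4: 0.2952×0.078961 + 0.7048×0.404078 = 0.308103
  M+6: 0.7048×0.078961 = 0.055652
Scale to base peak (0.483638) = 100: 31.55 : 100.00 : 63.71 : 11.51

31.55 : 100.00 : 63.71 : 11.51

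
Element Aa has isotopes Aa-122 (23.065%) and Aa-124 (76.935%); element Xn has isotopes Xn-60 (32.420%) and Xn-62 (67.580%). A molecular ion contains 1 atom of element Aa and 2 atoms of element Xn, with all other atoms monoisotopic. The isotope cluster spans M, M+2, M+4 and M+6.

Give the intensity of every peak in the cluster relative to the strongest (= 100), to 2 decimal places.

5.48 : 41.12 : 100.00 : 79.41

Element Aa pattern (n=1): 0.23065 : 0.76935
Element Xn pattern (n=2): 0.10510564 : 0.43818872 : 0.45670564
Convolve the two distributions (both contribute in 2-u steps):
  M: 0.23065×0.10510564 = 0.024243
  M+2: 0.23065×0.43818872 + 0.76935×0.10510564 = 0.181931
  M+4: 0.23065×0.45670564 + 0.76935×0.43818872 = 0.442460
  M+6: 0.76935×0.45670564 = 0.351366
Scale to base peak (0.442460) = 100: 5.48 : 41.12 : 100.00 : 79.41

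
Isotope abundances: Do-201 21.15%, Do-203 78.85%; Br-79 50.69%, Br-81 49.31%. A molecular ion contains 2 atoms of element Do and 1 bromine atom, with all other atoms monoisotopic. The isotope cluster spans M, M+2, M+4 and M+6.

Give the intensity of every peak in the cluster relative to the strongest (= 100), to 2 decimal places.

Element Do pattern (n=2): 0.04473225 : 0.3335355 : 0.62173225
Bromine pattern (n=1): 0.5069 : 0.4931
Convolve the two distributions (both contribute in 2-u steps):
  M: 0.04473225×0.5069 = 0.022675
  M+2: 0.04473225×0.4931 + 0.3335355×0.5069 = 0.191127
  M+4: 0.3335355×0.4931 + 0.62173225×0.5069 = 0.479622
  M+6: 0.62173225×0.4931 = 0.306576
Scale to base peak (0.479622) = 100: 4.73 : 39.85 : 100.00 : 63.92

4.73 : 39.85 : 100.00 : 63.92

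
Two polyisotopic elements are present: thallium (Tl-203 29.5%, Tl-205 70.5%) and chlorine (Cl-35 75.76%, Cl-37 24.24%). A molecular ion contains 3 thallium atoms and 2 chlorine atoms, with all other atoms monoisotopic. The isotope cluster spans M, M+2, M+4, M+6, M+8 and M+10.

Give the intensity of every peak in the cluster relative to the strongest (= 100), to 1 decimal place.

3.9 : 30.8 : 86.1 : 100.0 : 41.4 : 5.5

Thallium pattern (n=3): 0.02567237 : 0.18405787 : 0.43986713 : 0.35040263
Chlorine pattern (n=2): 0.57395776 : 0.36728448 : 0.05875776
Convolve the two distributions (both contribute in 2-u steps):
  M: 0.02567237×0.57395776 = 0.014735
  M+2: 0.02567237×0.36728448 + 0.18405787×0.57395776 = 0.115071
  M+4: 0.02567237×0.05875776 + 0.18405787×0.36728448 + 0.43986713×0.57395776 = 0.321575
  M+6: 0.18405787×0.05875776 + 0.43986713×0.36728448 + 0.35040263×0.57395776 = 0.373488
  M+8: 0.43986713×0.05875776 + 0.35040263×0.36728448 = 0.154543
  M+10: 0.35040263×0.05875776 = 0.020589
Scale to base peak (0.373488) = 100: 3.9 : 30.8 : 86.1 : 100.0 : 41.4 : 5.5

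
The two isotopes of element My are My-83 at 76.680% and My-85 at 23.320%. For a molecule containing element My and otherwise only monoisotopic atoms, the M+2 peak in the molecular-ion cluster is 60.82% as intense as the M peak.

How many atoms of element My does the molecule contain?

With n My atoms, P(M+2)/P(M) = C(n,1)·p^(n−1)q / p^n = n·q/p = n · 0.23320/0.76680.
n = 0.6082 × 0.76680/0.23320 = 2.00 ≈ 2

2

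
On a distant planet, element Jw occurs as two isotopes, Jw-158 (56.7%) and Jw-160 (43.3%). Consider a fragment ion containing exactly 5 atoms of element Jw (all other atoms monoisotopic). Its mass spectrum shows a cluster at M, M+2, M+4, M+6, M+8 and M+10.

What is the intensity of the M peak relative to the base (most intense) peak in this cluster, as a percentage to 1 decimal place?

Binomial terms of (0.567 + 0.433)^5: M 0.0586, M+2 0.2238, M+4 0.3418, M+6 0.2610, M+8 0.0997, M+10 0.0152 → M+4 is the base peak.
P(M+4) = C(5,2) × 0.567^3 × 0.433^2 = 10 × 0.18228426 × 0.187489 = 0.341763 (base)
P(M) = C(5,0) × 0.567^5 × 0.433^0 = 1 × 0.05860239 × 1.0000 = 0.058602
Relative intensity = 0.058602 / 0.341763 × 100 = 17.1

17.1%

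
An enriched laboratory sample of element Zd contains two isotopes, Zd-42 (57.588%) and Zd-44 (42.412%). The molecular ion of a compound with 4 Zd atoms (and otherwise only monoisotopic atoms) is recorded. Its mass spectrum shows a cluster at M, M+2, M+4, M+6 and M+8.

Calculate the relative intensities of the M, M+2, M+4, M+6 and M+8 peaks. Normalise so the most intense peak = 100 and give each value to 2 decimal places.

30.73 : 90.52 : 100.00 : 49.10 : 9.04

The 4 Zd atoms are independent, so intensities follow the terms of (0.57588 + 0.42412)^4.
P(M) = 0.57588^4 = 0.109984
P(M+2) = 4 × 0.57588^3 × 0.42412^1 = 0.324000
P(M+4) = 6 × 0.57588^2 × 0.42412^2 = 0.357926
P(M+6) = 4 × 0.57588^1 × 0.42412^3 = 0.175735
P(M+8) = 0.42412^4 = 0.032356
The M+4 peak is largest (0.357926); scaling to 100 gives 30.73 : 90.52 : 100.00 : 49.10 : 9.04.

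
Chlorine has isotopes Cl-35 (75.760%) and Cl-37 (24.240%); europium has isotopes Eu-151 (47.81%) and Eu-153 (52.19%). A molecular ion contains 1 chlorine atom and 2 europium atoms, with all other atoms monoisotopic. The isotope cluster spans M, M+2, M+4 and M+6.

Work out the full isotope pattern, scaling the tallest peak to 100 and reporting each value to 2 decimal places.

39.95 : 100.00 : 75.51 : 15.23

Chlorine pattern (n=1): 0.7576 : 0.2424
Europium pattern (n=2): 0.22857961 : 0.49904078 : 0.27237961
Convolve the two distributions (both contribute in 2-u steps):
  M: 0.7576×0.22857961 = 0.173172
  M+2: 0.7576×0.49904078 + 0.2424×0.22857961 = 0.433481
  M+4: 0.7576×0.27237961 + 0.2424×0.49904078 = 0.327322
  M+6: 0.2424×0.27237961 = 0.066025
Scale to base peak (0.433481) = 100: 39.95 : 100.00 : 75.51 : 15.23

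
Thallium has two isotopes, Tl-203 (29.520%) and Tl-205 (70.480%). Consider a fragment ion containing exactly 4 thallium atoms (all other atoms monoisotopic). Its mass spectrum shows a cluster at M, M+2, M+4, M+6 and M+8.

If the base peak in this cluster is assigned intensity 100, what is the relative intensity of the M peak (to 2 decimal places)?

1.84

Binomial terms of (0.29520 + 0.70480)^4: M 0.0076, M+2 0.0725, M+4 0.2597, M+6 0.4134, M+8 0.2468 → M+6 is the base peak.
P(M+6) = C(4,3) × 0.29520^1 × 0.70480^3 = 4 × 0.2952 × 0.35010449 = 0.413403 (base)
P(M) = C(4,0) × 0.29520^4 × 0.70480^0 = 1 × 0.00759391 × 1.0000 = 0.007594
Relative intensity = 0.007594 / 0.413403 × 100 = 1.84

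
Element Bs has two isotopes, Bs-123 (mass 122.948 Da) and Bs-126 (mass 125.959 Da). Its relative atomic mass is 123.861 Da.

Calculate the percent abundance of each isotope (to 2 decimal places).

Bs-123: 69.68%, Bs-126: 30.32%

With x = fraction of Bs-123 (so Bs-126 is 1 − x):
122.948·x + 125.959·(1 − x) = 123.861
(122.948 − 125.959)·x = 123.861 − 125.959
x = -2.098 / -3.011 = 0.69678 → 69.68% Bs-123, 30.32% Bs-126.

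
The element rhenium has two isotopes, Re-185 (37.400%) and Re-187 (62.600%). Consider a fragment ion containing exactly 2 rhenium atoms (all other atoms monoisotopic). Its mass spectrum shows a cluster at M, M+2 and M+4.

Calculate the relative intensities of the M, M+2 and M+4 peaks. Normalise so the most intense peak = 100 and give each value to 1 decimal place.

29.9 : 100.0 : 83.7

Expanding (0.37400 + 0.62600)^2:
P(M) = 0.37400^2 = 0.139876
P(M+2) = 2 × 0.37400^1 × 0.62600^1 = 0.468248
P(M+4) = 0.62600^2 = 0.391876
The M+2 peak is largest (0.468248); scaling to 100 gives 29.9 : 100.0 : 83.7.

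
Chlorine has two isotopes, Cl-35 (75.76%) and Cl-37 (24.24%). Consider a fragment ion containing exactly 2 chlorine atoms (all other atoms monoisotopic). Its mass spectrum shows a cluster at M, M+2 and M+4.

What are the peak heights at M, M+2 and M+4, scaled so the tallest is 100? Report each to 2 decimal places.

Each Cl atom is independently Cl-35 (p = 0.7576) or Cl-37 (q = 0.2424); the cluster is the binomial expansion (p + q)^2.
P(M) = 0.7576^2 = 0.573958
P(M+2) = 2 × 0.7576^1 × 0.2424^1 = 0.367284
P(M+4) = 0.2424^2 = 0.058758
The M peak is largest (0.573958); scaling to 100 gives 100.00 : 63.99 : 10.24.

100.00 : 63.99 : 10.24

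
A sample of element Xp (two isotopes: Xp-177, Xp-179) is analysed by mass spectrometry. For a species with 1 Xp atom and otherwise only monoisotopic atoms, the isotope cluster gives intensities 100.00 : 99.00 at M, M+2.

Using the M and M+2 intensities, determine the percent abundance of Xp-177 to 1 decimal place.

Write p for the Xp-177 fraction. I(M+2)/I(M) = [C(1,1)·p^0·(1−p)] / p^1 = 1·(1−p)/p = 99.00/100.00 = 0.9900
(1−p)/p = 0.9900/1 = 0.9900  ⇒  p = 1/(1 + 0.9900) = 0.5025
Xp-177: 50.3%, Xp-179: 49.7%.

50.3%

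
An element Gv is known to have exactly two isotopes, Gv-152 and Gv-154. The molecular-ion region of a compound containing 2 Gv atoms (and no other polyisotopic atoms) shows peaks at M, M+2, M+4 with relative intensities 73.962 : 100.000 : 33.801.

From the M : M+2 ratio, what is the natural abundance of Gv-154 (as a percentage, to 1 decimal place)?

40.3%

Let p = fractional abundance of Gv-152. I(M+2)/I(M) = [C(2,1)·p^1·(1−p)] / p^2 = 2·(1−p)/p = 100.000/73.962 = 1.3520
(1−p)/p = 1.3520/2 = 0.6760  ⇒  p = 1/(1 + 0.6760) = 0.5967
Gv-152: 59.7%, Gv-154: 40.3%.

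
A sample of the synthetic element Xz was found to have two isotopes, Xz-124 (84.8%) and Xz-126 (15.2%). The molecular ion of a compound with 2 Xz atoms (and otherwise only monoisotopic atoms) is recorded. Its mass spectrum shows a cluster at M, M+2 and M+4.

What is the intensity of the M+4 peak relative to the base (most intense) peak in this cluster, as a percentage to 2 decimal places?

3.21%

(0.848 + 0.152)^2 gives M 0.7191, M+2 0.2578, M+4 0.0231; the largest is M.
P(M) = C(2,0) × 0.848^2 × 0.152^0 = 1 × 0.719104 × 1.0000 = 0.719104 (base)
P(M+4) = C(2,2) × 0.848^0 × 0.152^2 = 1 × 1.0000 × 0.023104 = 0.023104
Relative intensity = 0.023104 / 0.719104 × 100 = 3.21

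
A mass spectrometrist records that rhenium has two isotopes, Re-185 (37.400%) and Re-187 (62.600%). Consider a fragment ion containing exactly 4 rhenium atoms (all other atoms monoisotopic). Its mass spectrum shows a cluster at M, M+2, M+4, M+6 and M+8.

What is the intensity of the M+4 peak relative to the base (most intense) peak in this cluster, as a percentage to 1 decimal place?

Binomial terms of (0.37400 + 0.62600)^4: M 0.0196, M+2 0.1310, M+4 0.3289, M+6 0.3670, M+8 0.1536 → M+6 is the base peak.
P(M+6) = C(4,3) × 0.37400^1 × 0.62600^3 = 4 × 0.3740 × 0.24531438 = 0.366990 (base)
P(M+4) = C(4,2) × 0.37400^2 × 0.62600^2 = 6 × 0.139876 × 0.391876 = 0.328884
Relative intensity = 0.328884 / 0.366990 × 100 = 89.6

89.6%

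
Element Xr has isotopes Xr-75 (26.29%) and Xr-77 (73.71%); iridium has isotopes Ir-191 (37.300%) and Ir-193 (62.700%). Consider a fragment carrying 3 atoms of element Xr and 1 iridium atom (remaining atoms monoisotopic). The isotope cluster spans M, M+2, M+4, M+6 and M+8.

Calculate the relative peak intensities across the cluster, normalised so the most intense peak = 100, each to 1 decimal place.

1.6 : 16.4 : 61.2 : 100.0 : 60.1

Element Xr pattern (n=3): 0.0181707 : 0.15283712 : 0.42851365 : 0.40047853
Iridium pattern (n=1): 0.3730 : 0.6270
Convolve the two distributions (both contribute in 2-u steps):
  M: 0.0181707×0.3730 = 0.006778
  M+2: 0.0181707×0.6270 + 0.15283712×0.3730 = 0.068401
  M+4: 0.15283712×0.6270 + 0.42851365×0.3730 = 0.255664
  M+6: 0.42851365×0.6270 + 0.40047853×0.3730 = 0.418057
  M+8: 0.40047853×0.6270 = 0.251100
Scale to base peak (0.418057) = 100: 1.6 : 16.4 : 61.2 : 100.0 : 60.1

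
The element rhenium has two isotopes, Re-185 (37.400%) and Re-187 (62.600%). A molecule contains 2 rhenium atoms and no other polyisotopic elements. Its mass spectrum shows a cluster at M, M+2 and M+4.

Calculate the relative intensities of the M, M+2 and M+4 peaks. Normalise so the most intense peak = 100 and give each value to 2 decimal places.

29.87 : 100.00 : 83.69

Expanding (0.37400 + 0.62600)^2:
P(M) = 0.37400^2 = 0.139876
P(M+2) = 2 × 0.37400^1 × 0.62600^1 = 0.468248
P(M+4) = 0.62600^2 = 0.391876
The M+2 peak is largest (0.468248); scaling to 100 gives 29.87 : 100.00 : 83.69.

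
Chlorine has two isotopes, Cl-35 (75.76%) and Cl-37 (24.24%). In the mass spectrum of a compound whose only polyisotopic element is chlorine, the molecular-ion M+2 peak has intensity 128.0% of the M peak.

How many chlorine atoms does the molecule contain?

4

For n independent Cl atoms, I(M+2)/I(M) = n · (abundance Cl-37) / (abundance Cl-35) = n · 0.2424/0.7576.
n = 1.280 × 0.7576/0.2424 = 4.00 ≈ 4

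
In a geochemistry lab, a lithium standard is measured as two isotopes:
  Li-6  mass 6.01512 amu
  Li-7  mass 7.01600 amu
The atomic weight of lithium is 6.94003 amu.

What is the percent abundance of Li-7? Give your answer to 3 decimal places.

92.410%

Let x be the fractional abundance of Li-6; then Li-7 has abundance 1 − x.
6.01512·x + 7.01600·(1 − x) = 6.94003
(6.01512 − 7.01600)·x = 6.94003 − 7.01600
x = -0.07597 / -1.00088 = 0.07590 → 7.590% Li-6, 92.410% Li-7.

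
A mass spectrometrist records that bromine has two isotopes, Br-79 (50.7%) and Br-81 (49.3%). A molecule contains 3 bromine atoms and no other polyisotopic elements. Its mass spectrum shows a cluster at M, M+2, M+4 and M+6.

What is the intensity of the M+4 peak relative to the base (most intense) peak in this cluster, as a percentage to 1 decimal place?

97.2%

Term probabilities: M 0.1303, M+2 0.3802, M+4 0.3697, M+6 0.1198. Base peak = M+2.
P(M+2) = C(3,1) × 0.507^2 × 0.493^1 = 3 × 0.257049 × 0.4930 = 0.380175 (base)
P(M+4) = C(3,2) × 0.507^1 × 0.493^2 = 3 × 0.5070 × 0.243049 = 0.369678
Relative intensity = 0.369678 / 0.380175 × 100 = 97.2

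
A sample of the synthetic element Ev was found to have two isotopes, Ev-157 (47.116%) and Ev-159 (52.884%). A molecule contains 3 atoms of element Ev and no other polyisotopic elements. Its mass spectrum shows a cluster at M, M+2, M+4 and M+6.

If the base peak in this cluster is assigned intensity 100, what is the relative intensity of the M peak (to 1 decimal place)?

26.5

Binomial terms of (0.47116 + 0.52884)^3: M 0.1046, M+2 0.3522, M+4 0.3953, M+6 0.1479 → M+4 is the base peak.
P(M+4) = C(3,2) × 0.47116^1 × 0.52884^2 = 3 × 0.47116 × 0.27967175 = 0.395310 (base)
P(M) = C(3,0) × 0.47116^3 × 0.52884^0 = 1 × 0.10459363 × 1.0000 = 0.104594
Relative intensity = 0.104594 / 0.395310 × 100 = 26.5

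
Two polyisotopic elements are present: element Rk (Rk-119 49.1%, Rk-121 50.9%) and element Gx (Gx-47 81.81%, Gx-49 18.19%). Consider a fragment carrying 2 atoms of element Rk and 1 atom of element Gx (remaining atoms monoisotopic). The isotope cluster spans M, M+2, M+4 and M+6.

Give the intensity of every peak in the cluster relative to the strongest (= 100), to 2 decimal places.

43.56 : 100.00 : 66.89 : 10.41

Element Rk pattern (n=2): 0.241081 : 0.499838 : 0.259081
Element Gx pattern (n=1): 0.8181 : 0.1819
Convolve the two distributions (both contribute in 2-u steps):
  M: 0.241081×0.8181 = 0.197228
  M+2: 0.241081×0.1819 + 0.499838×0.8181 = 0.452770
  M+4: 0.499838×0.1819 + 0.259081×0.8181 = 0.302875
  M+6: 0.259081×0.1819 = 0.047127
Scale to base peak (0.452770) = 100: 43.56 : 100.00 : 66.89 : 10.41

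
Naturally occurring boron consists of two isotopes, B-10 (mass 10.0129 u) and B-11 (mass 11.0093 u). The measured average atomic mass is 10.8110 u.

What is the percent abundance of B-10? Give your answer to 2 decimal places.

Let x be the fractional abundance of B-10; then B-11 has abundance 1 − x.
10.0129·x + 11.0093·(1 − x) = 10.8110
(10.0129 − 11.0093)·x = 10.8110 − 11.0093
x = -0.1983 / -0.9964 = 0.19902 → 19.90% B-10, 80.10% B-11.

19.90%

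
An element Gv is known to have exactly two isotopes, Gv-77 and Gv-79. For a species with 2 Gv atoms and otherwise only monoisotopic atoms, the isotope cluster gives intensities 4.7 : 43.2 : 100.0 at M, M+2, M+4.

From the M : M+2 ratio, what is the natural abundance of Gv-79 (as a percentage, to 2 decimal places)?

Write p for the Gv-77 fraction. I(M+2)/I(M) = [C(2,1)·p^1·(1−p)] / p^2 = 2·(1−p)/p = 43.2/4.7 = 9.1915
(1−p)/p = 9.1915/2 = 4.5957  ⇒  p = 1/(1 + 4.5957) = 0.1787
Gv-77: 17.87%, Gv-79: 82.13%.

82.13%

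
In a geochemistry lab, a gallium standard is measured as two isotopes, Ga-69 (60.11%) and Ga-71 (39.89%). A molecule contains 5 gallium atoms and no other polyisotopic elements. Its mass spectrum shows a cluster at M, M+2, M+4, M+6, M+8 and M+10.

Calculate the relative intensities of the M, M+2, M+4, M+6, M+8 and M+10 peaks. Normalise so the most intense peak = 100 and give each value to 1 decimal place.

Each Ga atom is independently Ga-69 (p = 0.6011) or Ga-71 (q = 0.3989); the cluster is the binomial expansion (p + q)^5.
P(M) = 0.6011^5 = 0.078475
P(M+2) = 5 × 0.6011^4 × 0.3989^1 = 0.260388
P(M+4) = 10 × 0.6011^3 × 0.3989^2 = 0.345596
P(M+6) = 10 × 0.6011^2 × 0.3989^3 = 0.229343
P(M+8) = 5 × 0.6011^1 × 0.3989^4 = 0.076098
P(M+10) = 0.3989^5 = 0.010100
The M+4 peak is largest (0.345596); scaling to 100 gives 22.7 : 75.3 : 100.0 : 66.4 : 22.0 : 2.9.

22.7 : 75.3 : 100.0 : 66.4 : 22.0 : 2.9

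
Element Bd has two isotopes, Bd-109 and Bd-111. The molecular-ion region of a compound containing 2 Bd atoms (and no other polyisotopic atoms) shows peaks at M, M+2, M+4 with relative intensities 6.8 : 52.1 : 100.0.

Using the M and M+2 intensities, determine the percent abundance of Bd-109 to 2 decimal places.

20.70%

Write p for the Bd-109 fraction. I(M+2)/I(M) = [C(2,1)·p^1·(1−p)] / p^2 = 2·(1−p)/p = 52.1/6.8 = 7.6618
(1−p)/p = 7.6618/2 = 3.8309  ⇒  p = 1/(1 + 3.8309) = 0.2070
Bd-109: 20.70%, Bd-111: 79.30%.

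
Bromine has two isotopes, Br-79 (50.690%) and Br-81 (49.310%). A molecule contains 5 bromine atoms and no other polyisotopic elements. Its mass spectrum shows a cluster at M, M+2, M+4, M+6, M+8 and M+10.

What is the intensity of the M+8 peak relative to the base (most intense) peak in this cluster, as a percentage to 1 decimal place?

47.3%

Binomial terms of (0.50690 + 0.49310)^5: M 0.0335, M+2 0.1628, M+4 0.3167, M+6 0.3081, M+8 0.1498, M+10 0.0292 → M+4 is the base peak.
P(M+4) = C(5,2) × 0.50690^3 × 0.49310^2 = 10 × 0.13024674 × 0.24314761 = 0.316692 (base)
P(M+8) = C(5,4) × 0.50690^1 × 0.49310^4 = 5 × 0.5069 × 0.05912076 = 0.149842
Relative intensity = 0.149842 / 0.316692 × 100 = 47.3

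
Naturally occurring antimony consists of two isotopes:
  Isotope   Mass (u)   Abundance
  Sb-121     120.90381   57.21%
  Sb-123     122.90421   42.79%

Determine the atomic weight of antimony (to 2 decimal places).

121.76 u

Weight each isotope mass by its fractional abundance: 0.5721 × 120.90381 + 0.4279 × 122.90421
= 69.169070 + 52.590711 = 121.759781 u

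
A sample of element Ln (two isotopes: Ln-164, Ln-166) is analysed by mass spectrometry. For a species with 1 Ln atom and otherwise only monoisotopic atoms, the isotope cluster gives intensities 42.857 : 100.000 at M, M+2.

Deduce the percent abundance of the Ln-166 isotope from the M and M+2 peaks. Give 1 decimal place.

70.0%

Let p = fractional abundance of Ln-164. I(M+2)/I(M) = [C(1,1)·p^0·(1−p)] / p^1 = 1·(1−p)/p = 100.000/42.857 = 2.3333
(1−p)/p = 2.3333/1 = 2.3333  ⇒  p = 1/(1 + 2.3333) = 0.3000
Ln-164: 30.0%, Ln-166: 70.0%.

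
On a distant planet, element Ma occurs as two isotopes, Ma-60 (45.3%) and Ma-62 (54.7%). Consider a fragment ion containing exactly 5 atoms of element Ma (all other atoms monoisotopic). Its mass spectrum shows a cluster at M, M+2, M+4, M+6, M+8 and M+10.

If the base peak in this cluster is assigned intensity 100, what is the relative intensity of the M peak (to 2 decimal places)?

5.68

Term probabilities: M 0.0191, M+2 0.1152, M+4 0.2781, M+6 0.3359, M+8 0.2028, M+10 0.0490. Base peak = M+6.
P(M+6) = C(5,3) × 0.453^2 × 0.547^3 = 10 × 0.205209 × 0.16366732 = 0.335860 (base)
P(M) = C(5,0) × 0.453^5 × 0.547^0 = 1 × 0.01907616 × 1.0000 = 0.019076
Relative intensity = 0.019076 / 0.335860 × 100 = 5.68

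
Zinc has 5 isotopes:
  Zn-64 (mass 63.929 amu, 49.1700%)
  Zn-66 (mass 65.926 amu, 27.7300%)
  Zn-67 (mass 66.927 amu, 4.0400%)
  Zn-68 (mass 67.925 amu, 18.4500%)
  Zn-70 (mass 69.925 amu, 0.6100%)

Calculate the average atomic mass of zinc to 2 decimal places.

65.38 amu

Average mass = Σ (abundance × isotope mass) = 0.491700 × 63.929 + 0.277300 × 65.926 + 0.040400 × 66.927 + 0.184500 × 67.925 + 0.006100 × 69.925
= 31.4339 + 18.2813 + 2.7039 + 12.5322 + 0.4265 = 65.3778 amu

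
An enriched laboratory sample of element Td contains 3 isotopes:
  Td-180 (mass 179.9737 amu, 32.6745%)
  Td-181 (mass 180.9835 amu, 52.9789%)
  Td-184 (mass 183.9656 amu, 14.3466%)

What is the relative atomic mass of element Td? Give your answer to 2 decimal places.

181.08 amu

Weight each isotope mass by its fractional abundance: 0.326745 × 179.9737 + 0.529789 × 180.9835 + 0.143466 × 183.9656
= 58.80551 + 95.88307 + 26.39281 = 181.08139 amu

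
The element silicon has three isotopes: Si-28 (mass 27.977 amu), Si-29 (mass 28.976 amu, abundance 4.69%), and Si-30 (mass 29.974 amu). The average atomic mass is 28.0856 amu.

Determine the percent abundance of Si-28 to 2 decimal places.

The remaining 95.31% is split between Si-28 (fraction x) and Si-30 (fraction 0.9531 − x).
Substituting: 27.977x + 29.974(0.9531 − x) = 26.7266256
(27.977 − 29.974)x = -1.8415938  ⇒  x = 0.92218, y = 0.03092
Si-28: 92.22%, Si-30: 3.09%.

92.22%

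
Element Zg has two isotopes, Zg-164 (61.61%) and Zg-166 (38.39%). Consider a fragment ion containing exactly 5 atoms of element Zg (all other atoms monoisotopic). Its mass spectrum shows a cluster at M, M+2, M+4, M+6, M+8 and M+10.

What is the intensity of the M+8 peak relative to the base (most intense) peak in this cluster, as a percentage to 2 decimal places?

19.41%

Binomial terms of (0.6161 + 0.3839)^5: M 0.0888, M+2 0.2766, M+4 0.3447, M+6 0.2148, M+8 0.0669, M+10 0.0083 → M+4 is the base peak.
P(M+4) = C(5,2) × 0.6161^3 × 0.3839^2 = 10 × 0.23385875 × 0.14737921 = 0.344659 (base)
P(M+8) = C(5,4) × 0.6161^1 × 0.3839^4 = 5 × 0.6161 × 0.02172063 = 0.066910
Relative intensity = 0.066910 / 0.344659 × 100 = 19.41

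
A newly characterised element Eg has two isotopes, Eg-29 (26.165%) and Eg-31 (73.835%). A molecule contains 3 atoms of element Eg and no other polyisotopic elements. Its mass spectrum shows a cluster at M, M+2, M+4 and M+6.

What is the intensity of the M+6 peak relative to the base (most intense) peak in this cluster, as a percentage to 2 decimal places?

94.06%

(0.26165 + 0.73835)^3 gives M 0.0179, M+2 0.1516, M+4 0.4279, M+6 0.4025; the largest is M+4.
P(M+4) = C(3,2) × 0.26165^1 × 0.73835^2 = 3 × 0.26165 × 0.54516072 = 0.427924 (base)
P(M+6) = C(3,3) × 0.26165^0 × 0.73835^3 = 1 × 1.0000 × 0.40251942 = 0.402519
Relative intensity = 0.402519 / 0.427924 × 100 = 94.06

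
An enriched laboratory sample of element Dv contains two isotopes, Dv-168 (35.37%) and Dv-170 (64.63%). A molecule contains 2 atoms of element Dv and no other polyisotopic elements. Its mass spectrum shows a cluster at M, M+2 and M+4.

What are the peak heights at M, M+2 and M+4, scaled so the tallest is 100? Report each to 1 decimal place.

Each Dv atom is independently Dv-168 (p = 0.3537) or Dv-170 (q = 0.6463); the cluster is the binomial expansion (p + q)^2.
P(M) = 0.3537^2 = 0.125104
P(M+2) = 2 × 0.3537^1 × 0.6463^1 = 0.457193
P(M+4) = 0.6463^2 = 0.417704
The M+2 peak is largest (0.457193); scaling to 100 gives 27.4 : 100.0 : 91.4.

27.4 : 100.0 : 91.4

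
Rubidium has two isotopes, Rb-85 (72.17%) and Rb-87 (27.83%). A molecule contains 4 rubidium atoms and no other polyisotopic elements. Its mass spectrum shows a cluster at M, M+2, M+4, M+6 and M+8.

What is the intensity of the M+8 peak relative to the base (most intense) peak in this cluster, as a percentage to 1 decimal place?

1.4%

(0.7217 + 0.2783)^4 gives M 0.2713, M+2 0.4184, M+4 0.2420, M+6 0.0622, M+8 0.0060; the largest is M+2.
P(M+2) = C(4,1) × 0.7217^3 × 0.2783^1 = 4 × 0.37589809 × 0.2783 = 0.418450 (base)
P(M+8) = C(4,4) × 0.7217^0 × 0.2783^4 = 1 × 1.0000 × 0.00599864 = 0.005999
Relative intensity = 0.005999 / 0.418450 × 100 = 1.4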